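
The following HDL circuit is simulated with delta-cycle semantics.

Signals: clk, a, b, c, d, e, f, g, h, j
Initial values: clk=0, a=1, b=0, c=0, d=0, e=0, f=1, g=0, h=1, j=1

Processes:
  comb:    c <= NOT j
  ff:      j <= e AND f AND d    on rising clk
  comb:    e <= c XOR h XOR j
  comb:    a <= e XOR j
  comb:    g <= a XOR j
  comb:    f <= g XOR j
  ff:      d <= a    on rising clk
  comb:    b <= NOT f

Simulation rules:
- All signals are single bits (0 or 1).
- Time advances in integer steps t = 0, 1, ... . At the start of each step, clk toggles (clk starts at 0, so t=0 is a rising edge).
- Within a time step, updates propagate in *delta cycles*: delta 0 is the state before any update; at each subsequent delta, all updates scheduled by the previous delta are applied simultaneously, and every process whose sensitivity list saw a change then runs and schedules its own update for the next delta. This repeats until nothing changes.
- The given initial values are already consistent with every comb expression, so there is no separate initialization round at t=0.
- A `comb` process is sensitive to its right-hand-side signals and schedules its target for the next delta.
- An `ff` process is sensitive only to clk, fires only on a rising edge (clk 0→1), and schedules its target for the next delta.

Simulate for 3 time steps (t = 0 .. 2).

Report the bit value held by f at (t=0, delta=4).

t=0 Δ0: a=1 f=1 clk=0 b=0 h=1 j=1 g=0 c=0 e=0 d=0
  Δ1: clk:0→1
  Δ2: j:1→0, d:0→1
  Δ3: a:1→0, f:1→0, g:0→1, c:0→1, e:0→1
  Δ4: a:0→1, f:0→1, b:0→1, g:1→0, e:1→0
  Δ5: a:1→0, f:1→0, b:1→0, g:0→1
  Δ6: f:0→1, b:0→1, g:1→0
  Δ7: f:1→0, b:1→0
  Δ8: b:0→1
  (8Δ to stable)
t=1 Δ0: a=0 f=0 clk=1 b=1 h=1 j=0 g=0 c=1 e=0 d=1
  Δ1: clk:1→0
  (1Δ to stable)
t=2 Δ0: a=0 f=0 clk=0 b=1 h=1 j=0 g=0 c=1 e=0 d=1
  Δ1: clk:0→1
  Δ2: d:1→0
  (2Δ to stable)

1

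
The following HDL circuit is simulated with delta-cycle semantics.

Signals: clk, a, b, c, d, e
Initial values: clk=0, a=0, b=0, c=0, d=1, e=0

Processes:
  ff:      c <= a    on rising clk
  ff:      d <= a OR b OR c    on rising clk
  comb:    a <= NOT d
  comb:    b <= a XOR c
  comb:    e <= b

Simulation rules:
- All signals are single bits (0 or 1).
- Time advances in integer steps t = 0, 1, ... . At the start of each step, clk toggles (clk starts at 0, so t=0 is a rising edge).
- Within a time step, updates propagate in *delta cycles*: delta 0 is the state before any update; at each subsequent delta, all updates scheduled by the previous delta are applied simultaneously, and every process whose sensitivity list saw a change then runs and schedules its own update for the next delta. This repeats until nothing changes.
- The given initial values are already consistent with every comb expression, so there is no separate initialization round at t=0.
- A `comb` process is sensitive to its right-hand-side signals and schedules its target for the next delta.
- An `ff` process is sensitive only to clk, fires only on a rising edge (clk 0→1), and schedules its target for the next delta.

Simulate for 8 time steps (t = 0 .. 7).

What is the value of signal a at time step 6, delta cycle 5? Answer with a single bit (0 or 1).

1

t=0 Δ0: d=1 clk=0 e=0 b=0 c=0 a=0
  Δ1: clk:0→1
  Δ2: d:1→0
  Δ3: a:0→1
  Δ4: b:0→1
  Δ5: e:0→1
  (5Δ to stable)
t=1 Δ0: d=0 clk=1 e=1 b=1 c=0 a=1
  Δ1: clk:1→0
  (1Δ to stable)
t=2 Δ0: d=0 clk=0 e=1 b=1 c=0 a=1
  Δ1: clk:0→1
  Δ2: d:0→1, c:0→1
  Δ3: b:1→0, a:1→0
  Δ4: e:1→0, b:0→1
  Δ5: e:0→1
  (5Δ to stable)
t=3 Δ0: d=1 clk=1 e=1 b=1 c=1 a=0
  Δ1: clk:1→0
  (1Δ to stable)
t=4 Δ0: d=1 clk=0 e=1 b=1 c=1 a=0
  Δ1: clk:0→1
  Δ2: c:1→0
  Δ3: b:1→0
  Δ4: e:1→0
  (4Δ to stable)
t=5 Δ0: d=1 clk=1 e=0 b=0 c=0 a=0
  Δ1: clk:1→0
  (1Δ to stable)
t=6 Δ0: d=1 clk=0 e=0 b=0 c=0 a=0
  Δ1: clk:0→1
  Δ2: d:1→0
  Δ3: a:0→1
  Δ4: b:0→1
  Δ5: e:0→1
  (5Δ to stable)
t=7 Δ0: d=0 clk=1 e=1 b=1 c=0 a=1
  Δ1: clk:1→0
  (1Δ to stable)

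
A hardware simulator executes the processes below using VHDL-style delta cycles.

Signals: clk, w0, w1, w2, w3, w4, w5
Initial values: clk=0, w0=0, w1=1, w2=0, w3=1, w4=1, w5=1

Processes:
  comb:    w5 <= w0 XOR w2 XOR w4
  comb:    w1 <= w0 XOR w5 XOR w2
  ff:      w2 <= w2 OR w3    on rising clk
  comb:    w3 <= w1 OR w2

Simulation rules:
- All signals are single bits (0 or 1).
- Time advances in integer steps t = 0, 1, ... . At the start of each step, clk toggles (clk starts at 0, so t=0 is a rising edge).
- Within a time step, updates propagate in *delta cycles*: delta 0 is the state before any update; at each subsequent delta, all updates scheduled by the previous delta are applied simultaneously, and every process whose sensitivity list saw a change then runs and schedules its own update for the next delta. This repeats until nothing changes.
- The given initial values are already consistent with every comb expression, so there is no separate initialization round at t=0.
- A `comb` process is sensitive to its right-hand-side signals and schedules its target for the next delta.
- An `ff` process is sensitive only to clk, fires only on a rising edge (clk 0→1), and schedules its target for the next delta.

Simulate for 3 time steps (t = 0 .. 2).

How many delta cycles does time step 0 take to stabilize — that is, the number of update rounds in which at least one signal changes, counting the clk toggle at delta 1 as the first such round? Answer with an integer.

4

[bits: clk,w0,w1,w5,w2,w4,w3]
t=0: Δ0=0011011 Δ1=1011011 Δ2=1011111 Δ3=1000111 Δ4=1010111 | 4Δ
t=1: Δ0=1010111 Δ1=0010111 | 1Δ
t=2: Δ0=0010111 Δ1=1010111 | 1Δ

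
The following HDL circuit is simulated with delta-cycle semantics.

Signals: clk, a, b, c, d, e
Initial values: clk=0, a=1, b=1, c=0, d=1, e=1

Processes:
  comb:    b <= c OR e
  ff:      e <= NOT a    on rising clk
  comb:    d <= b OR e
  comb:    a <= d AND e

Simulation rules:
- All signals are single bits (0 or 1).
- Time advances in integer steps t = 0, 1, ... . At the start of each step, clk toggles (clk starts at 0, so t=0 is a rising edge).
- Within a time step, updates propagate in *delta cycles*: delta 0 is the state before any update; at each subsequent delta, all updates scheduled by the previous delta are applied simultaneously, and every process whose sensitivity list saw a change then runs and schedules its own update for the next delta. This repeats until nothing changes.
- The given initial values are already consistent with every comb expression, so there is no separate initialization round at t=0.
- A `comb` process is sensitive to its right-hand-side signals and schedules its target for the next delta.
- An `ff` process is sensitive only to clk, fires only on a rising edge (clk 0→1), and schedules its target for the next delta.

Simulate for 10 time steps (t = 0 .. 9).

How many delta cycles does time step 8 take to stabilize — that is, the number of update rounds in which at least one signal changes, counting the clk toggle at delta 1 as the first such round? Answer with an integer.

t0.Δ0 a=1 d=1 c=0 clk=0 b=1 e=1
t0.Δ1 a=1 d=1 c=0 clk=1 b=1 e=1
t0.Δ2 a=1 d=1 c=0 clk=1 b=1 e=0
t0.Δ3 a=0 d=1 c=0 clk=1 b=0 e=0
t0.Δ4 a=0 d=0 c=0 clk=1 b=0 e=0
t1.Δ0 a=0 d=0 c=0 clk=1 b=0 e=0
t1.Δ1 a=0 d=0 c=0 clk=0 b=0 e=0
t2.Δ0 a=0 d=0 c=0 clk=0 b=0 e=0
t2.Δ1 a=0 d=0 c=0 clk=1 b=0 e=0
t2.Δ2 a=0 d=0 c=0 clk=1 b=0 e=1
t2.Δ3 a=0 d=1 c=0 clk=1 b=1 e=1
t2.Δ4 a=1 d=1 c=0 clk=1 b=1 e=1
t3.Δ0 a=1 d=1 c=0 clk=1 b=1 e=1
t3.Δ1 a=1 d=1 c=0 clk=0 b=1 e=1
t4.Δ0 a=1 d=1 c=0 clk=0 b=1 e=1
t4.Δ1 a=1 d=1 c=0 clk=1 b=1 e=1
t4.Δ2 a=1 d=1 c=0 clk=1 b=1 e=0
t4.Δ3 a=0 d=1 c=0 clk=1 b=0 e=0
t4.Δ4 a=0 d=0 c=0 clk=1 b=0 e=0
t5.Δ0 a=0 d=0 c=0 clk=1 b=0 e=0
t5.Δ1 a=0 d=0 c=0 clk=0 b=0 e=0
t6.Δ0 a=0 d=0 c=0 clk=0 b=0 e=0
t6.Δ1 a=0 d=0 c=0 clk=1 b=0 e=0
t6.Δ2 a=0 d=0 c=0 clk=1 b=0 e=1
t6.Δ3 a=0 d=1 c=0 clk=1 b=1 e=1
t6.Δ4 a=1 d=1 c=0 clk=1 b=1 e=1
t7.Δ0 a=1 d=1 c=0 clk=1 b=1 e=1
t7.Δ1 a=1 d=1 c=0 clk=0 b=1 e=1
t8.Δ0 a=1 d=1 c=0 clk=0 b=1 e=1
t8.Δ1 a=1 d=1 c=0 clk=1 b=1 e=1
t8.Δ2 a=1 d=1 c=0 clk=1 b=1 e=0
t8.Δ3 a=0 d=1 c=0 clk=1 b=0 e=0
t8.Δ4 a=0 d=0 c=0 clk=1 b=0 e=0
t9.Δ0 a=0 d=0 c=0 clk=1 b=0 e=0
t9.Δ1 a=0 d=0 c=0 clk=0 b=0 e=0

4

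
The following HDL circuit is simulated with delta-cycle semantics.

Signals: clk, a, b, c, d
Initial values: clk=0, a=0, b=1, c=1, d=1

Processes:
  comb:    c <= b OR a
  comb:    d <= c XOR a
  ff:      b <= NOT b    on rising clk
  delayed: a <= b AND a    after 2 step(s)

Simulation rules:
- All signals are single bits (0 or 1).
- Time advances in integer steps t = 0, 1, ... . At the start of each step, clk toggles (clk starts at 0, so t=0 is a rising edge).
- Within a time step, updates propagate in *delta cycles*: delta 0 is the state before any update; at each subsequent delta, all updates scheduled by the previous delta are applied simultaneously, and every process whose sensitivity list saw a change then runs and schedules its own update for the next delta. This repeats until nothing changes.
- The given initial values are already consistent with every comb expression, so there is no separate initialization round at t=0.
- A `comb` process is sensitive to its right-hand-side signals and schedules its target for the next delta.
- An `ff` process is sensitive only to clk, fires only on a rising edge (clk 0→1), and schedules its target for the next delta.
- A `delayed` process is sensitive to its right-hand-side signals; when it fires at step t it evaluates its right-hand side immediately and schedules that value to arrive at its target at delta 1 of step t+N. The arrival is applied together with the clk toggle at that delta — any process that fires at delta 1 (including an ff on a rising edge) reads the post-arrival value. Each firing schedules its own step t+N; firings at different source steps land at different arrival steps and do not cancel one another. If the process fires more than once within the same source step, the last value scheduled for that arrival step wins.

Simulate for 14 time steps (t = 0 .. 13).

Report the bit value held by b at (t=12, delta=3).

t0.Δ0 b=1 a=0 clk=0 c=1 d=1
t0.Δ1 b=1 a=0 clk=1 c=1 d=1
t0.Δ2 b=0 a=0 clk=1 c=1 d=1
t0.Δ3 b=0 a=0 clk=1 c=0 d=1
t0.Δ4 b=0 a=0 clk=1 c=0 d=0
t1.Δ0 b=0 a=0 clk=1 c=0 d=0
t1.Δ1 b=0 a=0 clk=0 c=0 d=0
t2.Δ0 b=0 a=0 clk=0 c=0 d=0
t2.Δ1 b=0 a=0 clk=1 c=0 d=0
t2.Δ2 b=1 a=0 clk=1 c=0 d=0
t2.Δ3 b=1 a=0 clk=1 c=1 d=0
t2.Δ4 b=1 a=0 clk=1 c=1 d=1
t3.Δ0 b=1 a=0 clk=1 c=1 d=1
t3.Δ1 b=1 a=0 clk=0 c=1 d=1
t4.Δ0 b=1 a=0 clk=0 c=1 d=1
t4.Δ1 b=1 a=0 clk=1 c=1 d=1
t4.Δ2 b=0 a=0 clk=1 c=1 d=1
t4.Δ3 b=0 a=0 clk=1 c=0 d=1
t4.Δ4 b=0 a=0 clk=1 c=0 d=0
t5.Δ0 b=0 a=0 clk=1 c=0 d=0
t5.Δ1 b=0 a=0 clk=0 c=0 d=0
t6.Δ0 b=0 a=0 clk=0 c=0 d=0
t6.Δ1 b=0 a=0 clk=1 c=0 d=0
t6.Δ2 b=1 a=0 clk=1 c=0 d=0
t6.Δ3 b=1 a=0 clk=1 c=1 d=0
t6.Δ4 b=1 a=0 clk=1 c=1 d=1
t7.Δ0 b=1 a=0 clk=1 c=1 d=1
t7.Δ1 b=1 a=0 clk=0 c=1 d=1
t8.Δ0 b=1 a=0 clk=0 c=1 d=1
t8.Δ1 b=1 a=0 clk=1 c=1 d=1
t8.Δ2 b=0 a=0 clk=1 c=1 d=1
t8.Δ3 b=0 a=0 clk=1 c=0 d=1
t8.Δ4 b=0 a=0 clk=1 c=0 d=0
t9.Δ0 b=0 a=0 clk=1 c=0 d=0
t9.Δ1 b=0 a=0 clk=0 c=0 d=0
t10.Δ0 b=0 a=0 clk=0 c=0 d=0
t10.Δ1 b=0 a=0 clk=1 c=0 d=0
t10.Δ2 b=1 a=0 clk=1 c=0 d=0
t10.Δ3 b=1 a=0 clk=1 c=1 d=0
t10.Δ4 b=1 a=0 clk=1 c=1 d=1
t11.Δ0 b=1 a=0 clk=1 c=1 d=1
t11.Δ1 b=1 a=0 clk=0 c=1 d=1
t12.Δ0 b=1 a=0 clk=0 c=1 d=1
t12.Δ1 b=1 a=0 clk=1 c=1 d=1
t12.Δ2 b=0 a=0 clk=1 c=1 d=1
t12.Δ3 b=0 a=0 clk=1 c=0 d=1
t12.Δ4 b=0 a=0 clk=1 c=0 d=0
t13.Δ0 b=0 a=0 clk=1 c=0 d=0
t13.Δ1 b=0 a=0 clk=0 c=0 d=0

0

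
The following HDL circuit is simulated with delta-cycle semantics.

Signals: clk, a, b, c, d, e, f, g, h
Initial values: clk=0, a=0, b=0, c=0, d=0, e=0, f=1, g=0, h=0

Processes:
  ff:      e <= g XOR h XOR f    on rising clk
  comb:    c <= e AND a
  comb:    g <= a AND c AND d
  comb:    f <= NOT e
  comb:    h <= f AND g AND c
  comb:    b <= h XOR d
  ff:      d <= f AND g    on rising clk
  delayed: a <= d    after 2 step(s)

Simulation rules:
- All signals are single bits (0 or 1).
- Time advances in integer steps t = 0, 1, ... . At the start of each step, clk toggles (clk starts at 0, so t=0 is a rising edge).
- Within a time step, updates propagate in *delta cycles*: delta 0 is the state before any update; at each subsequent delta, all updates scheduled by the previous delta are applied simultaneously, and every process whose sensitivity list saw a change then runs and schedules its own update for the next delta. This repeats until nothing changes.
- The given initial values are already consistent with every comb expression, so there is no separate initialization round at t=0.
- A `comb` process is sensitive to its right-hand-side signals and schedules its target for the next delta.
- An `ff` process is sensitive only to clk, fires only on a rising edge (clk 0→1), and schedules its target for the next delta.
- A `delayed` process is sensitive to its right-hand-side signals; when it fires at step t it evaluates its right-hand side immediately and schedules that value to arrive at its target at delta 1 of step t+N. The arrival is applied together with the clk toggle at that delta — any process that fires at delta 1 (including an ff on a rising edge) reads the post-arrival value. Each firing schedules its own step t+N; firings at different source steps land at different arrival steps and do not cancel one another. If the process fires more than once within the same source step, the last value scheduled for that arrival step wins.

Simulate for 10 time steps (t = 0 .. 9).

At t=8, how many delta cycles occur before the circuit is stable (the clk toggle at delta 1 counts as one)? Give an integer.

3

[bits: f,c,g,e,clk,a,h,d,b]
t=0: Δ0=100000000 Δ1=100010000 Δ2=100110000 Δ3=000110000 | 3Δ
t=1: Δ0=000110000 Δ1=000100000 | 1Δ
t=2: Δ0=000100000 Δ1=000110000 Δ2=000010000 Δ3=100010000 | 3Δ
t=3: Δ0=100010000 Δ1=100000000 | 1Δ
t=4: Δ0=100000000 Δ1=100010000 Δ2=100110000 Δ3=000110000 | 3Δ
t=5: Δ0=000110000 Δ1=000100000 | 1Δ
t=6: Δ0=000100000 Δ1=000110000 Δ2=000010000 Δ3=100010000 | 3Δ
t=7: Δ0=100010000 Δ1=100000000 | 1Δ
t=8: Δ0=100000000 Δ1=100010000 Δ2=100110000 Δ3=000110000 | 3Δ
t=9: Δ0=000110000 Δ1=000100000 | 1Δ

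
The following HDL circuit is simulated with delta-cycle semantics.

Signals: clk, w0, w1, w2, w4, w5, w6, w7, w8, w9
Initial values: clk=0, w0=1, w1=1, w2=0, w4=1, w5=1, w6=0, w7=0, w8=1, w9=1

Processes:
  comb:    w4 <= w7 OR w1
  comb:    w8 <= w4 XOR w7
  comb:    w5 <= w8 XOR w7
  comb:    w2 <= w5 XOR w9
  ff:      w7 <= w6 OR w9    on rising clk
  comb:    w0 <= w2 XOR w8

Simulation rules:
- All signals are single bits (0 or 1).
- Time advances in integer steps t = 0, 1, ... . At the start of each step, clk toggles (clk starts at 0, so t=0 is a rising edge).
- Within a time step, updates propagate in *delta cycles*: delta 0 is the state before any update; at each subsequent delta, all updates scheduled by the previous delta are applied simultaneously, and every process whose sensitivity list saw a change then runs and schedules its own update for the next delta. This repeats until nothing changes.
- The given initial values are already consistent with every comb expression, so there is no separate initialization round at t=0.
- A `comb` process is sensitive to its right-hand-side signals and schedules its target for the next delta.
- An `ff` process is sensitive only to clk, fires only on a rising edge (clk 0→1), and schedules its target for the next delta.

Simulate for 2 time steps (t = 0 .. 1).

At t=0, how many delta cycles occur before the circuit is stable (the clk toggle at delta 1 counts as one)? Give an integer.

6

t=0 Δ0: w7=0 w8=1 w6=0 w4=1 w2=0 w0=1 w9=1 clk=0 w1=1 w5=1
  Δ1: clk:0→1
  Δ2: w7:0→1
  Δ3: w8:1→0, w5:1→0
  Δ4: w2:0→1, w0:1→0, w5:0→1
  Δ5: w2:1→0, w0:0→1
  Δ6: w0:1→0
  (6Δ to stable)
t=1 Δ0: w7=1 w8=0 w6=0 w4=1 w2=0 w0=0 w9=1 clk=1 w1=1 w5=1
  Δ1: clk:1→0
  (1Δ to stable)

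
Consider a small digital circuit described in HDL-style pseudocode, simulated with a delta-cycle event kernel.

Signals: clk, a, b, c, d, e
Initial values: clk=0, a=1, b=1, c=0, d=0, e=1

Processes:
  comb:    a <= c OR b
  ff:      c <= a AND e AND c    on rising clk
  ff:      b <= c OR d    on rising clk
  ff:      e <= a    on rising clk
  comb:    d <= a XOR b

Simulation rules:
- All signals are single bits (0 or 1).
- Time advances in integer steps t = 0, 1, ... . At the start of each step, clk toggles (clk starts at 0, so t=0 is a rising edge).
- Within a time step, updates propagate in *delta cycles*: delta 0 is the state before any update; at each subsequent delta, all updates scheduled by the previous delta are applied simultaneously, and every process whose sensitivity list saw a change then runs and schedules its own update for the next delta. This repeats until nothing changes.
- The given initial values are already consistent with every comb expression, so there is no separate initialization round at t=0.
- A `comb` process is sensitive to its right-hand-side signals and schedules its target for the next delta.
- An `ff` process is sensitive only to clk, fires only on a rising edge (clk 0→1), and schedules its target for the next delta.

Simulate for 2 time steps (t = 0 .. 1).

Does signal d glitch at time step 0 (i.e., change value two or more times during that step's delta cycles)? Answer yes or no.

t0.Δ0 e=1 d=0 clk=0 c=0 b=1 a=1
t0.Δ1 e=1 d=0 clk=1 c=0 b=1 a=1
t0.Δ2 e=1 d=0 clk=1 c=0 b=0 a=1
t0.Δ3 e=1 d=1 clk=1 c=0 b=0 a=0
t0.Δ4 e=1 d=0 clk=1 c=0 b=0 a=0
t1.Δ0 e=1 d=0 clk=1 c=0 b=0 a=0
t1.Δ1 e=1 d=0 clk=0 c=0 b=0 a=0

yes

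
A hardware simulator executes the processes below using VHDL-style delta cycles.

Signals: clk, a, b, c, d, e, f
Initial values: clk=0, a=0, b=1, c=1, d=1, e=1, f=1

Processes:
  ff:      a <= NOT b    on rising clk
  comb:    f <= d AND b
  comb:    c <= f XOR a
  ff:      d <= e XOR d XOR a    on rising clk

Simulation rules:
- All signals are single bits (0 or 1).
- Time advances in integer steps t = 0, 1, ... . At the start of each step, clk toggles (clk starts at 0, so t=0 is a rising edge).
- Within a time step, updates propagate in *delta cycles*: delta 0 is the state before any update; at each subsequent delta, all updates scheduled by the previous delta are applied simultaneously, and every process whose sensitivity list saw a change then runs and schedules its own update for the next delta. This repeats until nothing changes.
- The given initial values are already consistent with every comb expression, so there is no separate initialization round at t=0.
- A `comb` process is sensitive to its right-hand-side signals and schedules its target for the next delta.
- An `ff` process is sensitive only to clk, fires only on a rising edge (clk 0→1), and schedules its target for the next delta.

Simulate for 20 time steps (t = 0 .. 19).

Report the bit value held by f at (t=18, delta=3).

t=0 Δ0: c=1 b=1 a=0 d=1 clk=0 f=1 e=1
  Δ1: clk:0→1
  Δ2: d:1→0
  Δ3: f:1→0
  Δ4: c:1→0
  (4Δ to stable)
t=1 Δ0: c=0 b=1 a=0 d=0 clk=1 f=0 e=1
  Δ1: clk:1→0
  (1Δ to stable)
t=2 Δ0: c=0 b=1 a=0 d=0 clk=0 f=0 e=1
  Δ1: clk:0→1
  Δ2: d:0→1
  Δ3: f:0→1
  Δ4: c:0→1
  (4Δ to stable)
t=3 Δ0: c=1 b=1 a=0 d=1 clk=1 f=1 e=1
  Δ1: clk:1→0
  (1Δ to stable)
t=4 Δ0: c=1 b=1 a=0 d=1 clk=0 f=1 e=1
  Δ1: clk:0→1
  Δ2: d:1→0
  Δ3: f:1→0
  Δ4: c:1→0
  (4Δ to stable)
t=5 Δ0: c=0 b=1 a=0 d=0 clk=1 f=0 e=1
  Δ1: clk:1→0
  (1Δ to stable)
t=6 Δ0: c=0 b=1 a=0 d=0 clk=0 f=0 e=1
  Δ1: clk:0→1
  Δ2: d:0→1
  Δ3: f:0→1
  Δ4: c:0→1
  (4Δ to stable)
t=7 Δ0: c=1 b=1 a=0 d=1 clk=1 f=1 e=1
  Δ1: clk:1→0
  (1Δ to stable)
t=8 Δ0: c=1 b=1 a=0 d=1 clk=0 f=1 e=1
  Δ1: clk:0→1
  Δ2: d:1→0
  Δ3: f:1→0
  Δ4: c:1→0
  (4Δ to stable)
t=9 Δ0: c=0 b=1 a=0 d=0 clk=1 f=0 e=1
  Δ1: clk:1→0
  (1Δ to stable)
t=10 Δ0: c=0 b=1 a=0 d=0 clk=0 f=0 e=1
  Δ1: clk:0→1
  Δ2: d:0→1
  Δ3: f:0→1
  Δ4: c:0→1
  (4Δ to stable)
t=11 Δ0: c=1 b=1 a=0 d=1 clk=1 f=1 e=1
  Δ1: clk:1→0
  (1Δ to stable)
t=12 Δ0: c=1 b=1 a=0 d=1 clk=0 f=1 e=1
  Δ1: clk:0→1
  Δ2: d:1→0
  Δ3: f:1→0
  Δ4: c:1→0
  (4Δ to stable)
t=13 Δ0: c=0 b=1 a=0 d=0 clk=1 f=0 e=1
  Δ1: clk:1→0
  (1Δ to stable)
t=14 Δ0: c=0 b=1 a=0 d=0 clk=0 f=0 e=1
  Δ1: clk:0→1
  Δ2: d:0→1
  Δ3: f:0→1
  Δ4: c:0→1
  (4Δ to stable)
t=15 Δ0: c=1 b=1 a=0 d=1 clk=1 f=1 e=1
  Δ1: clk:1→0
  (1Δ to stable)
t=16 Δ0: c=1 b=1 a=0 d=1 clk=0 f=1 e=1
  Δ1: clk:0→1
  Δ2: d:1→0
  Δ3: f:1→0
  Δ4: c:1→0
  (4Δ to stable)
t=17 Δ0: c=0 b=1 a=0 d=0 clk=1 f=0 e=1
  Δ1: clk:1→0
  (1Δ to stable)
t=18 Δ0: c=0 b=1 a=0 d=0 clk=0 f=0 e=1
  Δ1: clk:0→1
  Δ2: d:0→1
  Δ3: f:0→1
  Δ4: c:0→1
  (4Δ to stable)
t=19 Δ0: c=1 b=1 a=0 d=1 clk=1 f=1 e=1
  Δ1: clk:1→0
  (1Δ to stable)

1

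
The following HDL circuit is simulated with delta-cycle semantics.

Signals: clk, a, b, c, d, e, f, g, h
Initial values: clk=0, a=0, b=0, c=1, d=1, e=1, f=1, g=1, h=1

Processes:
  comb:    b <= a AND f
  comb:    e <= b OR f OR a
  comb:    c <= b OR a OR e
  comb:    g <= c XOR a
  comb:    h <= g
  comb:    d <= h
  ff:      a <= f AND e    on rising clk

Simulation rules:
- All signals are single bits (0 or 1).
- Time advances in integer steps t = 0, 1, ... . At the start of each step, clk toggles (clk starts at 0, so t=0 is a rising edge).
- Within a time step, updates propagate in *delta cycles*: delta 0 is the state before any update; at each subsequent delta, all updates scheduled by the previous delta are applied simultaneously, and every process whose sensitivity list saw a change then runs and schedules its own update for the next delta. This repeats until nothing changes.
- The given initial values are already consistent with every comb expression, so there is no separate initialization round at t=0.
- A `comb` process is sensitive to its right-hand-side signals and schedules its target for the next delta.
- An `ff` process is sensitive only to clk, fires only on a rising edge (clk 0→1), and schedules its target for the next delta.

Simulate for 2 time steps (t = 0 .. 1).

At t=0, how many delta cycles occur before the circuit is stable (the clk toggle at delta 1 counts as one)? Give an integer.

[bits: f,a,d,h,g,clk,c,b,e]
t=0: Δ0=101110101 Δ1=101111101 Δ2=111111101 Δ3=111101111 Δ4=111001111 Δ5=110001111 | 5Δ
t=1: Δ0=110001111 Δ1=110000111 | 1Δ

5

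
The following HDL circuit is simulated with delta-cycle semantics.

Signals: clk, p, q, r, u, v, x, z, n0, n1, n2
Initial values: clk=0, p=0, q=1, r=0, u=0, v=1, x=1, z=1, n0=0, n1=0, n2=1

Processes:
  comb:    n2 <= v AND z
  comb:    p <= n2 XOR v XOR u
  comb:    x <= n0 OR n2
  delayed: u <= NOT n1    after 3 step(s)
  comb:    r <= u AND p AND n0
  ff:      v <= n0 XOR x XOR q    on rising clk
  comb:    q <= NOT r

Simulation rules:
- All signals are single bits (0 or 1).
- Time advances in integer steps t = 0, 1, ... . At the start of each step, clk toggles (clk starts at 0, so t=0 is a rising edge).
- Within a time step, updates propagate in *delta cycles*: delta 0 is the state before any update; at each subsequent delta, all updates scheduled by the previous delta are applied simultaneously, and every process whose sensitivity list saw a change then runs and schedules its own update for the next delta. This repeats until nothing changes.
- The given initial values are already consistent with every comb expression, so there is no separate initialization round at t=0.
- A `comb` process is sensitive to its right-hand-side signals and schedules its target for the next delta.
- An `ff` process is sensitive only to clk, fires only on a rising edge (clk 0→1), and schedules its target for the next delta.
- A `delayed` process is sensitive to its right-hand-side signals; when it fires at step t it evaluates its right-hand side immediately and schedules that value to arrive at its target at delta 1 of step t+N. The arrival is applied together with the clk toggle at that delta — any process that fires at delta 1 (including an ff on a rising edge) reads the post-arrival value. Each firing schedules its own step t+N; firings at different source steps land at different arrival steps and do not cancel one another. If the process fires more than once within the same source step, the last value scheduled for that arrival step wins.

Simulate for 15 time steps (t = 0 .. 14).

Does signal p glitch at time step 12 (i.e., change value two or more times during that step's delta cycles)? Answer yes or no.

yes

t=0 Δ0: x=1 p=0 n2=1 q=1 n0=0 z=1 clk=0 n1=0 u=0 v=1 r=0
  Δ1: clk:0→1
  Δ2: v:1→0
  Δ3: p:0→1, n2:1→0
  Δ4: x:1→0, p:1→0
  (4Δ to stable)
t=1 Δ0: x=0 p=0 n2=0 q=1 n0=0 z=1 clk=1 n1=0 u=0 v=0 r=0
  Δ1: clk:1→0
  (1Δ to stable)
t=2 Δ0: x=0 p=0 n2=0 q=1 n0=0 z=1 clk=0 n1=0 u=0 v=0 r=0
  Δ1: clk:0→1
  Δ2: v:0→1
  Δ3: p:0→1, n2:0→1
  Δ4: x:0→1, p:1→0
  (4Δ to stable)
t=3 Δ0: x=1 p=0 n2=1 q=1 n0=0 z=1 clk=1 n1=0 u=0 v=1 r=0
  Δ1: clk:1→0
  (1Δ to stable)
t=4 Δ0: x=1 p=0 n2=1 q=1 n0=0 z=1 clk=0 n1=0 u=0 v=1 r=0
  Δ1: clk:0→1
  Δ2: v:1→0
  Δ3: p:0→1, n2:1→0
  Δ4: x:1→0, p:1→0
  (4Δ to stable)
t=5 Δ0: x=0 p=0 n2=0 q=1 n0=0 z=1 clk=1 n1=0 u=0 v=0 r=0
  Δ1: clk:1→0
  (1Δ to stable)
t=6 Δ0: x=0 p=0 n2=0 q=1 n0=0 z=1 clk=0 n1=0 u=0 v=0 r=0
  Δ1: clk:0→1
  Δ2: v:0→1
  Δ3: p:0→1, n2:0→1
  Δ4: x:0→1, p:1→0
  (4Δ to stable)
t=7 Δ0: x=1 p=0 n2=1 q=1 n0=0 z=1 clk=1 n1=0 u=0 v=1 r=0
  Δ1: clk:1→0
  (1Δ to stable)
t=8 Δ0: x=1 p=0 n2=1 q=1 n0=0 z=1 clk=0 n1=0 u=0 v=1 r=0
  Δ1: clk:0→1
  Δ2: v:1→0
  Δ3: p:0→1, n2:1→0
  Δ4: x:1→0, p:1→0
  (4Δ to stable)
t=9 Δ0: x=0 p=0 n2=0 q=1 n0=0 z=1 clk=1 n1=0 u=0 v=0 r=0
  Δ1: clk:1→0
  (1Δ to stable)
t=10 Δ0: x=0 p=0 n2=0 q=1 n0=0 z=1 clk=0 n1=0 u=0 v=0 r=0
  Δ1: clk:0→1
  Δ2: v:0→1
  Δ3: p:0→1, n2:0→1
  Δ4: x:0→1, p:1→0
  (4Δ to stable)
t=11 Δ0: x=1 p=0 n2=1 q=1 n0=0 z=1 clk=1 n1=0 u=0 v=1 r=0
  Δ1: clk:1→0
  (1Δ to stable)
t=12 Δ0: x=1 p=0 n2=1 q=1 n0=0 z=1 clk=0 n1=0 u=0 v=1 r=0
  Δ1: clk:0→1
  Δ2: v:1→0
  Δ3: p:0→1, n2:1→0
  Δ4: x:1→0, p:1→0
  (4Δ to stable)
t=13 Δ0: x=0 p=0 n2=0 q=1 n0=0 z=1 clk=1 n1=0 u=0 v=0 r=0
  Δ1: clk:1→0
  (1Δ to stable)
t=14 Δ0: x=0 p=0 n2=0 q=1 n0=0 z=1 clk=0 n1=0 u=0 v=0 r=0
  Δ1: clk:0→1
  Δ2: v:0→1
  Δ3: p:0→1, n2:0→1
  Δ4: x:0→1, p:1→0
  (4Δ to stable)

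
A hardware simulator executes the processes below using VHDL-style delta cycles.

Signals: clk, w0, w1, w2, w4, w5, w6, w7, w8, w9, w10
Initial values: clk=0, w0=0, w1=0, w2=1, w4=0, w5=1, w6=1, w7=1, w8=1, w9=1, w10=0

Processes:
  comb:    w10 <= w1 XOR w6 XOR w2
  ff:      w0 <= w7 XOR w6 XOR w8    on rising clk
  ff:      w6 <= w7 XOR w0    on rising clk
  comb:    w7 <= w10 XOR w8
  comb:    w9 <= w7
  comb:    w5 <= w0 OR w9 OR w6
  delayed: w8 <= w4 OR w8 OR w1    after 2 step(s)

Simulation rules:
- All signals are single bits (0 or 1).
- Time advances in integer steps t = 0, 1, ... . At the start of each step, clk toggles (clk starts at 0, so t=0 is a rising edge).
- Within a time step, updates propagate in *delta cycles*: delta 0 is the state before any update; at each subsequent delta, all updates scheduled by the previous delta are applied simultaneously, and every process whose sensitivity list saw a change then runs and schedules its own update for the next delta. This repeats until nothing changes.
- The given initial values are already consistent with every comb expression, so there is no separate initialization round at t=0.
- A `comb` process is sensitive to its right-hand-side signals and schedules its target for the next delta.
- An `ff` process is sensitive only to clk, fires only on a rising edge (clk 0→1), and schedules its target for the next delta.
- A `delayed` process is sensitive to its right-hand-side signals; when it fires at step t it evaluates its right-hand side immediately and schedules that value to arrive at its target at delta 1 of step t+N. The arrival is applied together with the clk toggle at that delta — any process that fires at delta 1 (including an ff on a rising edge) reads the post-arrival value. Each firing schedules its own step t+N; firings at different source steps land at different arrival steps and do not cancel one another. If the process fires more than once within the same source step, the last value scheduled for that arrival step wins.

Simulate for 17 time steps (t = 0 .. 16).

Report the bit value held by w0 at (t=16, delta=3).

1

[bits: w1,w5,w9,w0,w7,w10,w2,w8,w6,w4,clk]
t=0: Δ0=01101011100 Δ1=01101011101 Δ2=01111011101 | 2Δ
t=1: Δ0=01111011101 Δ1=01111011100 | 1Δ
t=2: Δ0=01111011100 Δ1=01111011101 Δ2=01111011001 Δ3=01111111001 Δ4=01110111001 Δ5=01010111001 | 5Δ
t=3: Δ0=01010111001 Δ1=01010111000 | 1Δ
t=4: Δ0=01010111000 Δ1=01010111001 Δ2=01010111101 Δ3=01010011101 Δ4=01011011101 Δ5=01111011101 | 5Δ
t=5: Δ0=01111011101 Δ1=01111011100 | 1Δ
t=6: Δ0=01111011100 Δ1=01111011101 Δ2=01111011001 Δ3=01111111001 Δ4=01110111001 Δ5=01010111001 | 5Δ
t=7: Δ0=01010111001 Δ1=01010111000 | 1Δ
t=8: Δ0=01010111000 Δ1=01010111001 Δ2=01010111101 Δ3=01010011101 Δ4=01011011101 Δ5=01111011101 | 5Δ
t=9: Δ0=01111011101 Δ1=01111011100 | 1Δ
t=10: Δ0=01111011100 Δ1=01111011101 Δ2=01111011001 Δ3=01111111001 Δ4=01110111001 Δ5=01010111001 | 5Δ
t=11: Δ0=01010111001 Δ1=01010111000 | 1Δ
t=12: Δ0=01010111000 Δ1=01010111001 Δ2=01010111101 Δ3=01010011101 Δ4=01011011101 Δ5=01111011101 | 5Δ
t=13: Δ0=01111011101 Δ1=01111011100 | 1Δ
t=14: Δ0=01111011100 Δ1=01111011101 Δ2=01111011001 Δ3=01111111001 Δ4=01110111001 Δ5=01010111001 | 5Δ
t=15: Δ0=01010111001 Δ1=01010111000 | 1Δ
t=16: Δ0=01010111000 Δ1=01010111001 Δ2=01010111101 Δ3=01010011101 Δ4=01011011101 Δ5=01111011101 | 5Δ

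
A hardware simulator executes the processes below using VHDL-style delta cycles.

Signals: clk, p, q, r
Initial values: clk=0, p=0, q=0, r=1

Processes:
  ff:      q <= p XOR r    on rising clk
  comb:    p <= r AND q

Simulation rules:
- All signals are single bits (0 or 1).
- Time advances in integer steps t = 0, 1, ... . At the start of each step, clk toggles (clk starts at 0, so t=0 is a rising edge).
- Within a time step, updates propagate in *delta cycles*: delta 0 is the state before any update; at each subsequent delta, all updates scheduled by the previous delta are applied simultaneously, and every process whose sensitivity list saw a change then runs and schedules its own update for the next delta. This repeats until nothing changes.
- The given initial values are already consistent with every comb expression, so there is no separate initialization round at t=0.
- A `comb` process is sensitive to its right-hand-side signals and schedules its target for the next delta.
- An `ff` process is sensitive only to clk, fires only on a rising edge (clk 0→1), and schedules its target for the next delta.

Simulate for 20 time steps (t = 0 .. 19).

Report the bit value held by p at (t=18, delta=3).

0

t0.Δ0 q=0 clk=0 p=0 r=1
t0.Δ1 q=0 clk=1 p=0 r=1
t0.Δ2 q=1 clk=1 p=0 r=1
t0.Δ3 q=1 clk=1 p=1 r=1
t1.Δ0 q=1 clk=1 p=1 r=1
t1.Δ1 q=1 clk=0 p=1 r=1
t2.Δ0 q=1 clk=0 p=1 r=1
t2.Δ1 q=1 clk=1 p=1 r=1
t2.Δ2 q=0 clk=1 p=1 r=1
t2.Δ3 q=0 clk=1 p=0 r=1
t3.Δ0 q=0 clk=1 p=0 r=1
t3.Δ1 q=0 clk=0 p=0 r=1
t4.Δ0 q=0 clk=0 p=0 r=1
t4.Δ1 q=0 clk=1 p=0 r=1
t4.Δ2 q=1 clk=1 p=0 r=1
t4.Δ3 q=1 clk=1 p=1 r=1
t5.Δ0 q=1 clk=1 p=1 r=1
t5.Δ1 q=1 clk=0 p=1 r=1
t6.Δ0 q=1 clk=0 p=1 r=1
t6.Δ1 q=1 clk=1 p=1 r=1
t6.Δ2 q=0 clk=1 p=1 r=1
t6.Δ3 q=0 clk=1 p=0 r=1
t7.Δ0 q=0 clk=1 p=0 r=1
t7.Δ1 q=0 clk=0 p=0 r=1
t8.Δ0 q=0 clk=0 p=0 r=1
t8.Δ1 q=0 clk=1 p=0 r=1
t8.Δ2 q=1 clk=1 p=0 r=1
t8.Δ3 q=1 clk=1 p=1 r=1
t9.Δ0 q=1 clk=1 p=1 r=1
t9.Δ1 q=1 clk=0 p=1 r=1
t10.Δ0 q=1 clk=0 p=1 r=1
t10.Δ1 q=1 clk=1 p=1 r=1
t10.Δ2 q=0 clk=1 p=1 r=1
t10.Δ3 q=0 clk=1 p=0 r=1
t11.Δ0 q=0 clk=1 p=0 r=1
t11.Δ1 q=0 clk=0 p=0 r=1
t12.Δ0 q=0 clk=0 p=0 r=1
t12.Δ1 q=0 clk=1 p=0 r=1
t12.Δ2 q=1 clk=1 p=0 r=1
t12.Δ3 q=1 clk=1 p=1 r=1
t13.Δ0 q=1 clk=1 p=1 r=1
t13.Δ1 q=1 clk=0 p=1 r=1
t14.Δ0 q=1 clk=0 p=1 r=1
t14.Δ1 q=1 clk=1 p=1 r=1
t14.Δ2 q=0 clk=1 p=1 r=1
t14.Δ3 q=0 clk=1 p=0 r=1
t15.Δ0 q=0 clk=1 p=0 r=1
t15.Δ1 q=0 clk=0 p=0 r=1
t16.Δ0 q=0 clk=0 p=0 r=1
t16.Δ1 q=0 clk=1 p=0 r=1
t16.Δ2 q=1 clk=1 p=0 r=1
t16.Δ3 q=1 clk=1 p=1 r=1
t17.Δ0 q=1 clk=1 p=1 r=1
t17.Δ1 q=1 clk=0 p=1 r=1
t18.Δ0 q=1 clk=0 p=1 r=1
t18.Δ1 q=1 clk=1 p=1 r=1
t18.Δ2 q=0 clk=1 p=1 r=1
t18.Δ3 q=0 clk=1 p=0 r=1
t19.Δ0 q=0 clk=1 p=0 r=1
t19.Δ1 q=0 clk=0 p=0 r=1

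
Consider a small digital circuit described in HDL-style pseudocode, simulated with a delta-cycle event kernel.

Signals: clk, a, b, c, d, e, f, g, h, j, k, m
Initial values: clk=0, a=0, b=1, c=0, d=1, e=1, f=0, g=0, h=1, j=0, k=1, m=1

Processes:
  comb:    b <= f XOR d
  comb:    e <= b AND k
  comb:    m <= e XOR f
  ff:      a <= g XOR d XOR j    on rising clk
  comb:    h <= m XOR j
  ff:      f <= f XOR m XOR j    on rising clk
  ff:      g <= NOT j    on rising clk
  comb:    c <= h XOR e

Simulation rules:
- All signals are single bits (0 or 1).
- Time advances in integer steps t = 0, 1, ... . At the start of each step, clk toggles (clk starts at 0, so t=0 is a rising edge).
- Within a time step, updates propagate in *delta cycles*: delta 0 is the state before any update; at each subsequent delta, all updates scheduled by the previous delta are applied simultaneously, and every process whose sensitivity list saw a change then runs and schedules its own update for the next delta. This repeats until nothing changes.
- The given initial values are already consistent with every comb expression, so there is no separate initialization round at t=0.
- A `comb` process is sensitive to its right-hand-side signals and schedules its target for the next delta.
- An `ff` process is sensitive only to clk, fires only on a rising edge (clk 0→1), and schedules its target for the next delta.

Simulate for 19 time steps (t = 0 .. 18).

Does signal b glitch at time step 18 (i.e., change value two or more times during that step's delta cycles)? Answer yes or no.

t0.Δ0 d=1 j=0 m=1 e=1 clk=0 b=1 g=0 k=1 c=0 h=1 a=0 f=0
t0.Δ1 d=1 j=0 m=1 e=1 clk=1 b=1 g=0 k=1 c=0 h=1 a=0 f=0
t0.Δ2 d=1 j=0 m=1 e=1 clk=1 b=1 g=1 k=1 c=0 h=1 a=1 f=1
t0.Δ3 d=1 j=0 m=0 e=1 clk=1 b=0 g=1 k=1 c=0 h=1 a=1 f=1
t0.Δ4 d=1 j=0 m=0 e=0 clk=1 b=0 g=1 k=1 c=0 h=0 a=1 f=1
t0.Δ5 d=1 j=0 m=1 e=0 clk=1 b=0 g=1 k=1 c=0 h=0 a=1 f=1
t0.Δ6 d=1 j=0 m=1 e=0 clk=1 b=0 g=1 k=1 c=0 h=1 a=1 f=1
t0.Δ7 d=1 j=0 m=1 e=0 clk=1 b=0 g=1 k=1 c=1 h=1 a=1 f=1
t1.Δ0 d=1 j=0 m=1 e=0 clk=1 b=0 g=1 k=1 c=1 h=1 a=1 f=1
t1.Δ1 d=1 j=0 m=1 e=0 clk=0 b=0 g=1 k=1 c=1 h=1 a=1 f=1
t2.Δ0 d=1 j=0 m=1 e=0 clk=0 b=0 g=1 k=1 c=1 h=1 a=1 f=1
t2.Δ1 d=1 j=0 m=1 e=0 clk=1 b=0 g=1 k=1 c=1 h=1 a=1 f=1
t2.Δ2 d=1 j=0 m=1 e=0 clk=1 b=0 g=1 k=1 c=1 h=1 a=0 f=0
t2.Δ3 d=1 j=0 m=0 e=0 clk=1 b=1 g=1 k=1 c=1 h=1 a=0 f=0
t2.Δ4 d=1 j=0 m=0 e=1 clk=1 b=1 g=1 k=1 c=1 h=0 a=0 f=0
t2.Δ5 d=1 j=0 m=1 e=1 clk=1 b=1 g=1 k=1 c=1 h=0 a=0 f=0
t2.Δ6 d=1 j=0 m=1 e=1 clk=1 b=1 g=1 k=1 c=1 h=1 a=0 f=0
t2.Δ7 d=1 j=0 m=1 e=1 clk=1 b=1 g=1 k=1 c=0 h=1 a=0 f=0
t3.Δ0 d=1 j=0 m=1 e=1 clk=1 b=1 g=1 k=1 c=0 h=1 a=0 f=0
t3.Δ1 d=1 j=0 m=1 e=1 clk=0 b=1 g=1 k=1 c=0 h=1 a=0 f=0
t4.Δ0 d=1 j=0 m=1 e=1 clk=0 b=1 g=1 k=1 c=0 h=1 a=0 f=0
t4.Δ1 d=1 j=0 m=1 e=1 clk=1 b=1 g=1 k=1 c=0 h=1 a=0 f=0
t4.Δ2 d=1 j=0 m=1 e=1 clk=1 b=1 g=1 k=1 c=0 h=1 a=0 f=1
t4.Δ3 d=1 j=0 m=0 e=1 clk=1 b=0 g=1 k=1 c=0 h=1 a=0 f=1
t4.Δ4 d=1 j=0 m=0 e=0 clk=1 b=0 g=1 k=1 c=0 h=0 a=0 f=1
t4.Δ5 d=1 j=0 m=1 e=0 clk=1 b=0 g=1 k=1 c=0 h=0 a=0 f=1
t4.Δ6 d=1 j=0 m=1 e=0 clk=1 b=0 g=1 k=1 c=0 h=1 a=0 f=1
t4.Δ7 d=1 j=0 m=1 e=0 clk=1 b=0 g=1 k=1 c=1 h=1 a=0 f=1
t5.Δ0 d=1 j=0 m=1 e=0 clk=1 b=0 g=1 k=1 c=1 h=1 a=0 f=1
t5.Δ1 d=1 j=0 m=1 e=0 clk=0 b=0 g=1 k=1 c=1 h=1 a=0 f=1
t6.Δ0 d=1 j=0 m=1 e=0 clk=0 b=0 g=1 k=1 c=1 h=1 a=0 f=1
t6.Δ1 d=1 j=0 m=1 e=0 clk=1 b=0 g=1 k=1 c=1 h=1 a=0 f=1
t6.Δ2 d=1 j=0 m=1 e=0 clk=1 b=0 g=1 k=1 c=1 h=1 a=0 f=0
t6.Δ3 d=1 j=0 m=0 e=0 clk=1 b=1 g=1 k=1 c=1 h=1 a=0 f=0
t6.Δ4 d=1 j=0 m=0 e=1 clk=1 b=1 g=1 k=1 c=1 h=0 a=0 f=0
t6.Δ5 d=1 j=0 m=1 e=1 clk=1 b=1 g=1 k=1 c=1 h=0 a=0 f=0
t6.Δ6 d=1 j=0 m=1 e=1 clk=1 b=1 g=1 k=1 c=1 h=1 a=0 f=0
t6.Δ7 d=1 j=0 m=1 e=1 clk=1 b=1 g=1 k=1 c=0 h=1 a=0 f=0
t7.Δ0 d=1 j=0 m=1 e=1 clk=1 b=1 g=1 k=1 c=0 h=1 a=0 f=0
t7.Δ1 d=1 j=0 m=1 e=1 clk=0 b=1 g=1 k=1 c=0 h=1 a=0 f=0
t8.Δ0 d=1 j=0 m=1 e=1 clk=0 b=1 g=1 k=1 c=0 h=1 a=0 f=0
t8.Δ1 d=1 j=0 m=1 e=1 clk=1 b=1 g=1 k=1 c=0 h=1 a=0 f=0
t8.Δ2 d=1 j=0 m=1 e=1 clk=1 b=1 g=1 k=1 c=0 h=1 a=0 f=1
t8.Δ3 d=1 j=0 m=0 e=1 clk=1 b=0 g=1 k=1 c=0 h=1 a=0 f=1
t8.Δ4 d=1 j=0 m=0 e=0 clk=1 b=0 g=1 k=1 c=0 h=0 a=0 f=1
t8.Δ5 d=1 j=0 m=1 e=0 clk=1 b=0 g=1 k=1 c=0 h=0 a=0 f=1
t8.Δ6 d=1 j=0 m=1 e=0 clk=1 b=0 g=1 k=1 c=0 h=1 a=0 f=1
t8.Δ7 d=1 j=0 m=1 e=0 clk=1 b=0 g=1 k=1 c=1 h=1 a=0 f=1
t9.Δ0 d=1 j=0 m=1 e=0 clk=1 b=0 g=1 k=1 c=1 h=1 a=0 f=1
t9.Δ1 d=1 j=0 m=1 e=0 clk=0 b=0 g=1 k=1 c=1 h=1 a=0 f=1
t10.Δ0 d=1 j=0 m=1 e=0 clk=0 b=0 g=1 k=1 c=1 h=1 a=0 f=1
t10.Δ1 d=1 j=0 m=1 e=0 clk=1 b=0 g=1 k=1 c=1 h=1 a=0 f=1
t10.Δ2 d=1 j=0 m=1 e=0 clk=1 b=0 g=1 k=1 c=1 h=1 a=0 f=0
t10.Δ3 d=1 j=0 m=0 e=0 clk=1 b=1 g=1 k=1 c=1 h=1 a=0 f=0
t10.Δ4 d=1 j=0 m=0 e=1 clk=1 b=1 g=1 k=1 c=1 h=0 a=0 f=0
t10.Δ5 d=1 j=0 m=1 e=1 clk=1 b=1 g=1 k=1 c=1 h=0 a=0 f=0
t10.Δ6 d=1 j=0 m=1 e=1 clk=1 b=1 g=1 k=1 c=1 h=1 a=0 f=0
t10.Δ7 d=1 j=0 m=1 e=1 clk=1 b=1 g=1 k=1 c=0 h=1 a=0 f=0
t11.Δ0 d=1 j=0 m=1 e=1 clk=1 b=1 g=1 k=1 c=0 h=1 a=0 f=0
t11.Δ1 d=1 j=0 m=1 e=1 clk=0 b=1 g=1 k=1 c=0 h=1 a=0 f=0
t12.Δ0 d=1 j=0 m=1 e=1 clk=0 b=1 g=1 k=1 c=0 h=1 a=0 f=0
t12.Δ1 d=1 j=0 m=1 e=1 clk=1 b=1 g=1 k=1 c=0 h=1 a=0 f=0
t12.Δ2 d=1 j=0 m=1 e=1 clk=1 b=1 g=1 k=1 c=0 h=1 a=0 f=1
t12.Δ3 d=1 j=0 m=0 e=1 clk=1 b=0 g=1 k=1 c=0 h=1 a=0 f=1
t12.Δ4 d=1 j=0 m=0 e=0 clk=1 b=0 g=1 k=1 c=0 h=0 a=0 f=1
t12.Δ5 d=1 j=0 m=1 e=0 clk=1 b=0 g=1 k=1 c=0 h=0 a=0 f=1
t12.Δ6 d=1 j=0 m=1 e=0 clk=1 b=0 g=1 k=1 c=0 h=1 a=0 f=1
t12.Δ7 d=1 j=0 m=1 e=0 clk=1 b=0 g=1 k=1 c=1 h=1 a=0 f=1
t13.Δ0 d=1 j=0 m=1 e=0 clk=1 b=0 g=1 k=1 c=1 h=1 a=0 f=1
t13.Δ1 d=1 j=0 m=1 e=0 clk=0 b=0 g=1 k=1 c=1 h=1 a=0 f=1
t14.Δ0 d=1 j=0 m=1 e=0 clk=0 b=0 g=1 k=1 c=1 h=1 a=0 f=1
t14.Δ1 d=1 j=0 m=1 e=0 clk=1 b=0 g=1 k=1 c=1 h=1 a=0 f=1
t14.Δ2 d=1 j=0 m=1 e=0 clk=1 b=0 g=1 k=1 c=1 h=1 a=0 f=0
t14.Δ3 d=1 j=0 m=0 e=0 clk=1 b=1 g=1 k=1 c=1 h=1 a=0 f=0
t14.Δ4 d=1 j=0 m=0 e=1 clk=1 b=1 g=1 k=1 c=1 h=0 a=0 f=0
t14.Δ5 d=1 j=0 m=1 e=1 clk=1 b=1 g=1 k=1 c=1 h=0 a=0 f=0
t14.Δ6 d=1 j=0 m=1 e=1 clk=1 b=1 g=1 k=1 c=1 h=1 a=0 f=0
t14.Δ7 d=1 j=0 m=1 e=1 clk=1 b=1 g=1 k=1 c=0 h=1 a=0 f=0
t15.Δ0 d=1 j=0 m=1 e=1 clk=1 b=1 g=1 k=1 c=0 h=1 a=0 f=0
t15.Δ1 d=1 j=0 m=1 e=1 clk=0 b=1 g=1 k=1 c=0 h=1 a=0 f=0
t16.Δ0 d=1 j=0 m=1 e=1 clk=0 b=1 g=1 k=1 c=0 h=1 a=0 f=0
t16.Δ1 d=1 j=0 m=1 e=1 clk=1 b=1 g=1 k=1 c=0 h=1 a=0 f=0
t16.Δ2 d=1 j=0 m=1 e=1 clk=1 b=1 g=1 k=1 c=0 h=1 a=0 f=1
t16.Δ3 d=1 j=0 m=0 e=1 clk=1 b=0 g=1 k=1 c=0 h=1 a=0 f=1
t16.Δ4 d=1 j=0 m=0 e=0 clk=1 b=0 g=1 k=1 c=0 h=0 a=0 f=1
t16.Δ5 d=1 j=0 m=1 e=0 clk=1 b=0 g=1 k=1 c=0 h=0 a=0 f=1
t16.Δ6 d=1 j=0 m=1 e=0 clk=1 b=0 g=1 k=1 c=0 h=1 a=0 f=1
t16.Δ7 d=1 j=0 m=1 e=0 clk=1 b=0 g=1 k=1 c=1 h=1 a=0 f=1
t17.Δ0 d=1 j=0 m=1 e=0 clk=1 b=0 g=1 k=1 c=1 h=1 a=0 f=1
t17.Δ1 d=1 j=0 m=1 e=0 clk=0 b=0 g=1 k=1 c=1 h=1 a=0 f=1
t18.Δ0 d=1 j=0 m=1 e=0 clk=0 b=0 g=1 k=1 c=1 h=1 a=0 f=1
t18.Δ1 d=1 j=0 m=1 e=0 clk=1 b=0 g=1 k=1 c=1 h=1 a=0 f=1
t18.Δ2 d=1 j=0 m=1 e=0 clk=1 b=0 g=1 k=1 c=1 h=1 a=0 f=0
t18.Δ3 d=1 j=0 m=0 e=0 clk=1 b=1 g=1 k=1 c=1 h=1 a=0 f=0
t18.Δ4 d=1 j=0 m=0 e=1 clk=1 b=1 g=1 k=1 c=1 h=0 a=0 f=0
t18.Δ5 d=1 j=0 m=1 e=1 clk=1 b=1 g=1 k=1 c=1 h=0 a=0 f=0
t18.Δ6 d=1 j=0 m=1 e=1 clk=1 b=1 g=1 k=1 c=1 h=1 a=0 f=0
t18.Δ7 d=1 j=0 m=1 e=1 clk=1 b=1 g=1 k=1 c=0 h=1 a=0 f=0

no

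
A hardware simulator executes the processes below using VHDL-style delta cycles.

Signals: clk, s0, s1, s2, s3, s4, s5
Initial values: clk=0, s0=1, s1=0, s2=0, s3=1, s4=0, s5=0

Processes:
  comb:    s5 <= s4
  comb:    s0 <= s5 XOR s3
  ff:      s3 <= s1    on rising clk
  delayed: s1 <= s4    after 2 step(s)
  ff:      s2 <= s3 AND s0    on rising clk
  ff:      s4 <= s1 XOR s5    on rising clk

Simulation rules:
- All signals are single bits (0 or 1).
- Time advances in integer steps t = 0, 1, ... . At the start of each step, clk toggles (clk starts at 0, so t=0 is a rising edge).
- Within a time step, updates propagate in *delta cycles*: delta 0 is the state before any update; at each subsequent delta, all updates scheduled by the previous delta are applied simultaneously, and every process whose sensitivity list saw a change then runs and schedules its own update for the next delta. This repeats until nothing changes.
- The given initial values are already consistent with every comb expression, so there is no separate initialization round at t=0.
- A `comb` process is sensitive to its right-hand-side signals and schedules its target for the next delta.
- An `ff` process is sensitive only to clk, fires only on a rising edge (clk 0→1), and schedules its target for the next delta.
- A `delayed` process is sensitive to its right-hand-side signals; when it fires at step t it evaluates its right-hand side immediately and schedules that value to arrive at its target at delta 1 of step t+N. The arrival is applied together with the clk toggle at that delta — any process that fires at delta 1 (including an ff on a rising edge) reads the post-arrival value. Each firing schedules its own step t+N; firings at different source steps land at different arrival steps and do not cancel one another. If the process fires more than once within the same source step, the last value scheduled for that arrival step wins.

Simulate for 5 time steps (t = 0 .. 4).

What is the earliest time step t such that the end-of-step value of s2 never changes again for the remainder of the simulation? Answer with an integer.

2

[bits: s1,s0,s5,s2,clk,s3,s4]
t=0: Δ0=0100010 Δ1=0100110 Δ2=0101100 Δ3=0001100 | 3Δ
t=1: Δ0=0001100 Δ1=0001000 | 1Δ
t=2: Δ0=0001000 Δ1=0001100 Δ2=0000100 | 2Δ
t=3: Δ0=0000100 Δ1=0000000 | 1Δ
t=4: Δ0=0000000 Δ1=0000100 | 1Δ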